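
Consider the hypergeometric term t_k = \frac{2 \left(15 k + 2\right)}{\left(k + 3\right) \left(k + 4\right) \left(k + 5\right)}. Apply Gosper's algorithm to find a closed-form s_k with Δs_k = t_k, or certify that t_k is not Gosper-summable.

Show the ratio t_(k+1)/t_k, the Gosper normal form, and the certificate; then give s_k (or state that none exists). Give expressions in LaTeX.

Step 1: r(k) = (k + 3)*(15*k + 17)/((k + 6)*(15*k + 2)).
Take A(k)=k + 3, B(k)=k + 6, C(k)=k + 2/15.
Solve (k + 3)·f(k+1) − (k + 5)·f(k) = k + 2/15.
From deg A=1, deg B=1, deg C=1: d=2.
A polynomial solution: f(k) = k*(47*k - 31)/360.
So s_k = (B(k−1)f/C)·t_k = (k*(k + 5)*(47*k - 31)/(24*(15*k + 2)))·t_k = k*(47*k - 31)/(12*(k + 3)*(k + 4)).
Verify: 2*(15*k + 2)/(k**3 + 12*k**2 + 47*k + 60) matches t_k.

s_k = \frac{k \left(47 k - 31\right)}{12 \left(k + 3\right) \left(k + 4\right)}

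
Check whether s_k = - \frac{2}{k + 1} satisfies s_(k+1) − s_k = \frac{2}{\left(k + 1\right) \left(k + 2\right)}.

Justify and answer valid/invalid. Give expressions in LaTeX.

valid; difference matches t_k

s_(k+1) = -2/(k + 2)
s_(k+1) − s_k = 2/((k + 1)*(k + 2))
(s_(k+1) − s_k) − t_k = 0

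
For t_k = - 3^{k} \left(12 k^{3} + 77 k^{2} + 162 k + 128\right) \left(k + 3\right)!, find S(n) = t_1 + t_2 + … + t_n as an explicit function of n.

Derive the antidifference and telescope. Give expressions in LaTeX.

t_(k+1)/t_k = 3*(12*k**4 + 161*k**3 + 804*k**2 + 1787*k + 1516)/(12*k**3 + 77*k**2 + 162*k + 128).
Factor: A=3*k + 12; B=1; C=k**3 + 77*k**2/12 + 27*k/2 + 32/3.
Set up (3*k + 12)·f(k+1) − (1)·f(k) − (k**3 + 77*k**2/12 + 27*k/2 + 32/3) = 0.
d = 2 from the (1,0,3) case.
Match coefficients ⇒ f(k) = (4*k**2 + 3*k + 4)/12.
Certificate R = B(k−1)f/C = (4*k**2 + 3*k + 4)/(12*k**3 + 77*k**2 + 162*k + 128) gives s_k = -3**k*(4*k**2 + 3*k + 4)*factorial(k + 3).
Δs = -3**k*(12*k**3 + 77*k**2 + 162*k + 128)*factorial(k + 3), as required.
Evaluate: s_(n+1) = -3**(n + 1)*(4*n**2 + 11*n + 11)*factorial(n + 4); subtract s_(1) = -792 ⇒ S(n) = -12*3**n*n**2*factorial(n + 4) - 33*3**n*n*factorial(n + 4) - 33*3**n*factorial(n + 4) + 792.

S(n) = - 12 \cdot 3^{n} n^{2} \left(n + 4\right)! - 33 \cdot 3^{n} n \left(n + 4\right)! - 33 \cdot 3^{n} \left(n + 4\right)! + 792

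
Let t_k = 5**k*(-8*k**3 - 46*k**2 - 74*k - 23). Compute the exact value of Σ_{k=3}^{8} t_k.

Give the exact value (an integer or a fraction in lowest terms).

Σ = -3492176250

t_(k+1)/t_k = 5*(8*k**3 + 70*k**2 + 190*k + 151)/(8*k**3 + 46*k**2 + 74*k + 23).
So A=5 and B=1, with C=k**3 + 23*k**2/4 + 37*k/4 + 23/8.
f must satisfy (5)·f(k+1) − (1)·f(k) = k**3 + 23*k**2/4 + 37*k/4 + 23/8.
d = 3 from the (0,0,3) case.
Coefficient equations give f(k) = (2*k**3 + 4*k**2 + k - 3)/8.
Then R = B(k−1)f/C = (2*k**3 + 4*k**2 + k - 3)/(8*k**3 + 46*k**2 + 74*k + 23), so s_k = R(k)·t_k = 5**k*(-2*k**3 - 4*k**2 - k + 3).
s_(k+1) − s_k = 5**k*(-8*k**3 - 46*k**2 - 74*k - 23) = t_k.
Telescoping: Σ = s_(9) − s_(3) = -3492187500 − (-11250) = -3492176250.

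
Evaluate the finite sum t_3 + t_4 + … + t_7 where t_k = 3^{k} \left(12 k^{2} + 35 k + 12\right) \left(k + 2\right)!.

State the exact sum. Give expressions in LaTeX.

Ratio r(k) = 3*(12*k**3 + 95*k**2 + 236*k + 177)/(12*k**2 + 35*k + 12).
Normal form (A,B,C) = (3*k + 9, 1, k**2 + 35*k/12 + 1).
Solve (3*k + 9)·f(k+1) − (1)·f(k) = k**2 + 35*k/12 + 1.
deg f ≤ 1 (via 1,0,2).
Solving with deg f ≤ 1: f(k) = (4*k - 3)/12.
Get s_k = R·t_k = 3**k*(4*k - 3)*factorial(k + 2) with R(k) = B(k−1)f(k)/C(k) = (4*k - 3)/(12*k**2 + 35*k + 12).
Δs = 3**k*(12*k**2 + 35*k + 12)*factorial(k + 2), as required.
Sum = s_(8) − s_(3); s_(8) = 690448147200, s_(3) = 29160 ⇒ 690448118040.

Σ = 690448118040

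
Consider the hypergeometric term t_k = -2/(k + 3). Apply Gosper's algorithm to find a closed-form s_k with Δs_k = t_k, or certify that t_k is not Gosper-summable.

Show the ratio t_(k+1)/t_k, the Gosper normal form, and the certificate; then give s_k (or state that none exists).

not Gosper-summable; s_k does not exist

Compute t_(k+1)/t_k: get (k + 3)/(k + 4).
So A=k + 3 and B=k + 4, with C=1.
f must satisfy (k + 3)·f(k+1) − (k + 3)·f(k) = 1.
d = 0 from the (1,1,0) case.
Put f(k) = c0: A·f(k+1) − B(k−1)·f(k) − C = -1; need -1 = 0 — inconsistent ⇒ no f, not summable.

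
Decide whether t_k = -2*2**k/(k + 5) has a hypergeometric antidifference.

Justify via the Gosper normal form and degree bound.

Step 1: r(k) = 2*(k + 5)/(k + 6).
Normal form (A,B,C) = (2*k + 10, k + 6, 1).
Need (2*k + 10)·f(k+1) − (k + 5)·f(k) = 1.
Degrees (1,1,0) ⇒ d ≤ -1.
d = -1 < 0 ⇒ no nonzero polynomial f; not summable.

No; the degree bound rules out any f.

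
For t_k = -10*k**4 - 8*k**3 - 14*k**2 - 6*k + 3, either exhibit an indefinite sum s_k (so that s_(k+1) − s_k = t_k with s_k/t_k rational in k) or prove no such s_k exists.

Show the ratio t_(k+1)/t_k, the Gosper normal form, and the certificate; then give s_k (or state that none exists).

Compute t_(k+1)/t_k: get (10*k**4 + 48*k**3 + 98*k**2 + 98*k + 35)/(10*k**4 + 8*k**3 + 14*k**2 + 6*k - 3).
Gosper form: A/B · C(k+1)/C(k) with A=1, B=1, C=k**4 + 4*k**3/5 + 7*k**2/5 + 3*k/5 - 3/10.
Set up (1)·f(k+1) − (1)·f(k) − (k**4 + 4*k**3/5 + 7*k**2/5 + 3*k/5 - 3/10) = 0.
From deg A=0, deg B=0, deg C=4: d=5.
A polynomial solution: f(k) = k*(2*k**4 - 3*k**3 + 4*k**2 - 2*k - 4)/10.
So s_k = (B(k−1)f/C)·t_k = (k*(2*k**4 - 3*k**3 + 4*k**2 - 2*k - 4)/(10*k**4 + 8*k**3 + 14*k**2 + 6*k - 3))·t_k = k*(-2*k**4 + 3*k**3 - 4*k**2 + 2*k + 4).
s_(k+1) − s_k = -10*k**4 - 8*k**3 - 14*k**2 - 6*k + 3 = t_k.

s_k = k*(-2*k**4 + 3*k**3 - 4*k**2 + 2*k + 4)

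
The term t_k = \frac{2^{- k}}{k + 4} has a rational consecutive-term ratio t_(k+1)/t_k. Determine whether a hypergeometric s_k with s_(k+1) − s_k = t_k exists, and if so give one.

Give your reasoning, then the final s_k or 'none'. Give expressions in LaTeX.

not Gosper-summable; s_k does not exist

The ratio is (k + 4)/(2*(k + 5)).
Factor: A=k/2 + 2; B=k + 5; C=1.
f must satisfy (k/2 + 2)·f(k+1) − (k + 4)·f(k) = 1.
Bound: deg f ≤ -1.
deg f ≤ -1 is impossible — no certificate.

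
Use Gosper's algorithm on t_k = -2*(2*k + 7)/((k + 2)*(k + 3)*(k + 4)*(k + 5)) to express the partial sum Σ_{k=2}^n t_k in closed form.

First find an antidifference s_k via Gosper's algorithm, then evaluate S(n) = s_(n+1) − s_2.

The ratio is (k + 2)*(2*k + 9)/((k + 6)*(2*k + 7)).
Take A(k)=k + 2, B(k)=k + 6, C(k)=k + 7/2.
f must satisfy (k + 2)·f(k+1) − (k + 5)·f(k) = k + 7/2.
Bound: deg f ≤ 3.
A polynomial solution: f(k) = k*(k + 3)*(k + 6)/16.
Then R = B(k−1)f/C = k*(k + 3)*(k + 5)*(k + 6)/(8*(2*k + 7)), so s_k = R(k)·t_k = k*(-k - 6)/(4*(k**2 + 6*k + 8)).
Δs = 2*(-2*k - 7)/(k**4 + 14*k**3 + 71*k**2 + 154*k + 120), as required.
Σ_(k=2)^n t_k = s_(n+1) − s_(2) = ((-n**2 - 8*n - 7)/(4*(n**2 + 8*n + 15))) − (-1/6), i.e. (-n**2 - 8*n + 9)/(12*(n**2 + 8*n + 15)).

S(n) = (-n**2 - 8*n + 9)/(12*(n**2 + 8*n + 15))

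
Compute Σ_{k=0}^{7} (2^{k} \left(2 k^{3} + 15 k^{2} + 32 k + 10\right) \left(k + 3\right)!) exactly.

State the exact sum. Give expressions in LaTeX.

The ratio is 2*(2*k**4 + 29*k**3 + 152*k**2 + 331*k + 236)/(2*k**3 + 15*k**2 + 32*k + 10).
Gosper form: A/B · C(k+1)/C(k) with A=2*k + 8, B=1, C=k**3 + 15*k**2/2 + 16*k + 5.
Key eq: (2*k + 8)·f(k+1) = (1)·f(k) + (k**3 + 15*k**2/2 + 16*k + 5).
From deg A=1, deg B=0, deg C=3: d=2.
Solving with deg f ≤ 2: f(k) = (k**2 + 2*k - 2)/2.
So s_k = (B(k−1)f/C)·t_k = ((k**2 + 2*k - 2)/(2*k**3 + 15*k**2 + 32*k + 10))·t_k = 2**k*(k**2 + 2*k - 2)*factorial(k + 3).
s_(k+1) − s_k = 2**k*(2*k**3 + 15*k**2 + 32*k + 10)*factorial(k + 3) = t_k.
Σ_(k=0)^(7) t_k = s_(8) − s_(0) = 797058662400 − (-12) = 797058662412.

Σ = 797058662412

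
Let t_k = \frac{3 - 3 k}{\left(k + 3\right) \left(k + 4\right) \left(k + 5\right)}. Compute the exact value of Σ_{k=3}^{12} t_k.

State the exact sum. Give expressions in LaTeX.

Σ = -125/952

Compute t_(k+1)/t_k: get k*(k + 3)/((k - 1)*(k + 6)).
Take A(k)=k + 3, B(k)=k + 6, C(k)=k - 1.
Need (k + 3)·f(k+1) − (k + 5)·f(k) = k - 1.
d = 2 from the (1,1,1) case.
A polynomial solution: f(k) = k*(k - 5)/12.
Then R = B(k−1)f/C = k*(k - 5)*(k + 5)/(12*(k - 1)), so s_k = R(k)·t_k = -k*(k - 5)/(4*(k + 3)*(k + 4)).
s_(k+1) − s_k = 3*(1 - k)/(k**3 + 12*k**2 + 47*k + 60) = t_k.
Evaluate s at k=13 and k=3: -13/136 and 1/28; difference -125/952.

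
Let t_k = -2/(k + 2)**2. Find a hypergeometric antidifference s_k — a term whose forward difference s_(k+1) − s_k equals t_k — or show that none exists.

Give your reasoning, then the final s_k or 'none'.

none — t_k is not Gosper-summable

Compute t_(k+1)/t_k: get (k + 2)**2/(k + 3)**2.
Factor: A=k**2 + 4*k + 4; B=k**2 + 6*k + 9; C=1.
Need (k**2 + 4*k + 4)·f(k+1) − (k**2 + 4*k + 4)·f(k) = 1.
d = 0 from the (2,2,0) case.
f = c0 ⇒ A·f(k+1) − B(k−1)·f(k) − C = -1. The system {-1 = 0} is inconsistent; no antidifference.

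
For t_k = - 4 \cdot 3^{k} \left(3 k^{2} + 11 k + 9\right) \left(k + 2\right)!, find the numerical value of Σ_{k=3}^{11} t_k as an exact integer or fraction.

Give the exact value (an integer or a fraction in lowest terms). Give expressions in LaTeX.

Σ = -2223845676173682720

t_(k+1)/t_k = 3*(3*k**3 + 26*k**2 + 74*k + 69)/(3*k**2 + 11*k + 9).
Gosper form: A/B · C(k+1)/C(k) with A=3*k + 9, B=1, C=k**2 + 11*k/3 + 3.
Solve (3*k + 9)·f(k+1) − (1)·f(k) = k**2 + 11*k/3 + 3.
Bound: deg f ≤ 1.
Coefficient equations give f(k) = k/3.
So s_k = (B(k−1)f/C)·t_k = (k/(3*k**2 + 11*k + 9))·t_k = -4*3**k*k*factorial(k + 2).
Δs = -4*3**k*(3*k**2 + 11*k + 9)*factorial(k + 2), as required.
Σ_(k=3)^(11) t_k = s_(12) − s_(3) = -2223845676173721600 − (-38880) = -2223845676173682720.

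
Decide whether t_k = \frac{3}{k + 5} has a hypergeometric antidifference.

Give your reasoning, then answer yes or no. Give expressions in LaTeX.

No — key equation has no polynomial f.

Ratio r(k) = (k + 5)/(k + 6).
A = k + 5, B = k + 6, C = 1.
Solve (k + 5)·f(k+1) − (k + 5)·f(k) = 1.
Bound: deg f ≤ 0.
f = c0 ⇒ A·f(k+1) − B(k−1)·f(k) − C = -1. The system {-1 = 0} is inconsistent; no antidifference.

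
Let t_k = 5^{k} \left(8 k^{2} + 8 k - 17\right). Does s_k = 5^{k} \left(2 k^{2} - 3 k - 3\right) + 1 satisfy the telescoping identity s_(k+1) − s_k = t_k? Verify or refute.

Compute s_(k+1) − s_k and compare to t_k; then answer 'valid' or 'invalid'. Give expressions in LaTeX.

valid (s_(k+1) − s_k reduces to t_k)

s_(k+1) = 5**(k + 1)*(-3*k + 2*(k + 1)**2 - 6) + 1
s_(k+1) − s_k = 5**k*(8*k**2 + 8*k - 17)
(s_(k+1) − s_k) − t_k = 0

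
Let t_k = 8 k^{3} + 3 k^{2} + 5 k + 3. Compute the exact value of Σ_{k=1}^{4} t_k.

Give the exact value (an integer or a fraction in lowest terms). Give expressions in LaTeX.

Σ = 952

Compute t_(k+1)/t_k: get (8*k**3 + 27*k**2 + 35*k + 19)/(8*k**3 + 3*k**2 + 5*k + 3).
So A=1 and B=1, with C=k**3 + 3*k**2/8 + 5*k/8 + 3/8.
Set up (1)·f(k+1) − (1)·f(k) − (k**3 + 3*k**2/8 + 5*k/8 + 3/8) = 0.
Degrees (0,0,3) ⇒ d ≤ 4.
Solving with deg f ≤ 4: f(k) = k*(2*k**3 - 3*k**2 + 3*k + 1)/8.
Then R = B(k−1)f/C = k*(2*k**3 - 3*k**2 + 3*k + 1)/(8*k**3 + 3*k**2 + 5*k + 3), so s_k = R(k)·t_k = k*(2*k**3 - 3*k**2 + 3*k + 1).
Verify: 8*k**3 + 3*k**2 + 5*k + 3 matches t_k.
Evaluate s at k=5 and k=1: 955 and 3; difference 952.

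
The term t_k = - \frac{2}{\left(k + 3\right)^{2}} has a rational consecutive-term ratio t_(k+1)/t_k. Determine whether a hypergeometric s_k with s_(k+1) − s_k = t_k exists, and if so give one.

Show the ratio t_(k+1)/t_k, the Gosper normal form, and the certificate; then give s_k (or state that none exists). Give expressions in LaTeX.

t_(k+1)/t_k = (k + 3)**2/(k + 4)**2.
Normal form (A,B,C) = (k**2 + 6*k + 9, k**2 + 8*k + 16, 1).
Solve (k**2 + 6*k + 9)·f(k+1) − (k**2 + 6*k + 9)·f(k) = 1.
Bound: deg f ≤ 0.
Put f(k) = c0: A·f(k+1) − B(k−1)·f(k) − C = -1; need -1 = 0 — inconsistent ⇒ no f, not summable.

none — t_k is not Gosper-summable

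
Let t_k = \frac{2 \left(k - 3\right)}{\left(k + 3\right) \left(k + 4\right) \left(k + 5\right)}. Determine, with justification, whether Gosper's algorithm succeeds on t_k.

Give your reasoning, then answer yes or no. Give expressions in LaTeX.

t_(k+1)/t_k = (k - 2)*(k + 3)/((k - 3)*(k + 6)).
Take A(k)=k + 3, B(k)=k + 6, C(k)=k - 3.
Solve (k + 3)·f(k+1) − (k + 5)·f(k) = k - 3.
Degrees (1,1,1) ⇒ d ≤ 2.
Match coefficients ⇒ f(k) = -k.
So s_k = (B(k−1)f/C)·t_k = (-k*(k + 5)/(k - 3))·t_k = -2*k/((k + 3)*(k + 4)).
s_(k+1) − s_k = 2*(k - 3)/(k**3 + 12*k**2 + 47*k + 60) = t_k.

Yes. s_k = - \frac{2 k}{\left(k + 3\right) \left(k + 4\right)}.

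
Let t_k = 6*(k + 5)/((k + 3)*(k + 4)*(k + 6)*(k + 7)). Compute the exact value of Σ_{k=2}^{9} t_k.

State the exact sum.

Σ = 63/1040

Compute t_(k+1)/t_k: get (k + 3)*(k + 6)**2/((k + 5)**2*(k + 8)).
Normal form (A,B,C) = (k + 3, k + 8, k**2 + 10*k + 25).
Set up (k + 3)·f(k+1) − (k + 7)·f(k) − (k**2 + 10*k + 25) = 0.
d = 4 from the (1,1,2) case.
A polynomial solution: f(k) = k*(k + 4)*(k + 5)*(k + 9)/36.
Get s_k = R·t_k = k*(k + 9)/(6*(k**2 + 9*k + 18)) with R(k) = B(k−1)f(k)/C(k) = k*(k + 4)*(k + 7)*(k + 9)/(36*(k + 5)).
Verify: 6*(k + 5)/(k**4 + 20*k**3 + 145*k**2 + 450*k + 504) matches t_k.
Sum = s_(10) − s_(2); s_(10) = 95/624, s_(2) = 11/120 ⇒ 63/1040.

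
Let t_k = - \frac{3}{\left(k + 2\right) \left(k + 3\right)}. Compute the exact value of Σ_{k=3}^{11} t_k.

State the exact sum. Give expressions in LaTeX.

The ratio is (k + 2)/(k + 4).
A = k + 2, B = k + 4, C = 1.
Need (k + 2)·f(k+1) − (k + 3)·f(k) = 1.
From deg A=1, deg B=1, deg C=0: d=1.
Solving with deg f ≤ 1: f(k) = k/2.
R(k) = B(k−1)·f(k)/C(k) = k*(k + 3)/2; s_k = R·t_k = -3*k/(2*k + 4).
Δs = -3/(k**2 + 5*k + 6), as required.
Evaluate s at k=12 and k=3: -9/7 and -9/10; difference -27/70.

Σ = -27/70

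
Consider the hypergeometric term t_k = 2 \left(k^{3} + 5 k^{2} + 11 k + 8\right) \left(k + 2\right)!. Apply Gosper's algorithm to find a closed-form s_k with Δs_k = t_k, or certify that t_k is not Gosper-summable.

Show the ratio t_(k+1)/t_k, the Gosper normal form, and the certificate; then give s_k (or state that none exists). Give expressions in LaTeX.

s_k = 2 \left(k^{2} + k + 1\right) \left(k + 2\right)!

t_(k+1)/t_k = (k**4 + 11*k**3 + 48*k**2 + 97*k + 75)/(k**3 + 5*k**2 + 11*k + 8).
Normal form (A,B,C) = (k + 3, 1, k**3 + 5*k**2 + 11*k + 8).
Key eq: (k + 3)·f(k+1) = (1)·f(k) + (k**3 + 5*k**2 + 11*k + 8).
Bound: deg f ≤ 2.
Solving with deg f ≤ 2: f(k) = k**2 + k + 1.
Get s_k = R·t_k = 2*(k**2 + k + 1)*factorial(k + 2) with R(k) = B(k−1)f(k)/C(k) = (k**2 + k + 1)/(k**3 + 5*k**2 + 11*k + 8).
s_(k+1) − s_k = 2*(k**3 + 5*k**2 + 11*k + 8)*factorial(k + 2) = t_k.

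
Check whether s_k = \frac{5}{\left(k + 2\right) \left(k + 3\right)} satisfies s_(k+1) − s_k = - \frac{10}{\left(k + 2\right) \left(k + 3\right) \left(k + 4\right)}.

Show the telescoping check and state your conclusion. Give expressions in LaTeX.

s_(k+1) = 5/((k + 3)*(k + 4))
s_(k+1) − s_k = -10/(k**3 + 9*k**2 + 26*k + 24)
(s_(k+1) − s_k) − t_k = 0

Valid — Δs_k = t_k.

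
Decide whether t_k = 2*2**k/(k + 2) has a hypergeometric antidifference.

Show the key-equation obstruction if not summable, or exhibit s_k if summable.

No. Not Gosper-summable.

Step 1: r(k) = 2*(k + 2)/(k + 3).
So A=2*k + 4 and B=k + 3, with C=1.
Set up (2*k + 4)·f(k+1) − (k + 2)·f(k) − (1) = 0.
d = -1 from the (1,1,0) case.
Bound -1 < 0, so the key equation has no polynomial solution.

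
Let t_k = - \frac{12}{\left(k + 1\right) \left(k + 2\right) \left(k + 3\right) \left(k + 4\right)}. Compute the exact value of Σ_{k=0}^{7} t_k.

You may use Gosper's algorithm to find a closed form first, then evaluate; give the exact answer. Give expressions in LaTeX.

Σ = -328/495

Step 1: r(k) = (k + 1)/(k + 5).
So A=k + 1 and B=k + 5, with C=1.
Set up (k + 1)·f(k+1) − (k + 4)·f(k) − (1) = 0.
Degrees (1,1,0) ⇒ d ≤ 3.
Match coefficients ⇒ f(k) = k*(k**2 + 6*k + 11)/18.
Certificate R = B(k−1)f/C = k*(k + 4)*(k**2 + 6*k + 11)/18 gives s_k = 2*k*(-k**2 - 6*k - 11)/(3*(k + 1)*(k + 2)*(k + 3)).
s_(k+1) − s_k = -12/(k**4 + 10*k**3 + 35*k**2 + 50*k + 24) = t_k.
Telescoping: Σ = s_(8) − s_(0) = -328/495 − (0) = -328/495.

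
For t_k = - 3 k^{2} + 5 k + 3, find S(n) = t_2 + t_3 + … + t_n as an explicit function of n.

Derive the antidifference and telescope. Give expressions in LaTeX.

Step 1: r(k) = (3*k**2 + k - 5)/(3*k**2 - 5*k - 3).
Normal form (A,B,C) = (1, 1, k**2 - 5*k/3 - 1).
f must satisfy (1)·f(k+1) − (1)·f(k) = k**2 - 5*k/3 - 1.
deg f ≤ 3 (via 0,0,2).
Match coefficients ⇒ f(k) = k**2*(k - 4)/3.
R(k) = B(k−1)·f(k)/C(k) = k**2*(k - 4)/(3*k**2 - 5*k - 3); s_k = R·t_k = k**2*(4 - k).
s_(k+1) − s_k = -3*k**2 + 5*k + 3 = t_k.
s_(n+1) = -n**3 + n**2 + 5*n + 3 and s_(2) = 8, so S(n) = -n**3 + n**2 + 5*n - 5.

S(n) = - n^{3} + n^{2} + 5 n - 5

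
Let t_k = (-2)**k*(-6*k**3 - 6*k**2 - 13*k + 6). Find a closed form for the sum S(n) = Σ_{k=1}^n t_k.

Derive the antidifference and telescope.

r(k) = 2*(-6*k**3 - 24*k**2 - 43*k - 19)/(6*k**3 + 6*k**2 + 13*k - 6) after simplifying.
Gosper form: A/B · C(k+1)/C(k) with A=-2, B=1, C=k**3 + k**2 + 13*k/6 - 1.
f must satisfy (-2)·f(k+1) − (1)·f(k) = k**3 + k**2 + 13*k/6 - 1.
deg f ≤ 3 (via 0,0,3).
A polynomial solution: f(k) = -(2*k**3 - 2*k**2 + 3*k - 4)/6.
R(k) = B(k−1)·f(k)/C(k) = -(2*k**3 - 2*k**2 + 3*k - 4)/(6*k**3 + 6*k**2 + 13*k - 6); s_k = R·t_k = (-2)**k*(2*k**3 - 2*k**2 + 3*k - 4).
s_(k+1) − s_k = (-2)**k*(-6*k**3 - 6*k**2 - 13*k + 6) = t_k.
Evaluate: s_(n+1) = (-2)**(n + 1)*(2*n**3 + 4*n**2 + 5*n - 1); subtract s_(1) = 2 ⇒ S(n) = -4*(-2)**n*n**3 - 8*(-2)**n*n**2 - 10*(-2)**n*n + 2*(-2)**n - 2.

S(n) = -4*(-2)**n*n**3 - 8*(-2)**n*n**2 - 10*(-2)**n*n + 2*(-2)**n - 2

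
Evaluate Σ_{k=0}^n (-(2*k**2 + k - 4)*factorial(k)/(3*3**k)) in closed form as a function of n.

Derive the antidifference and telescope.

Compute t_(k+1)/t_k: get (k + 1)*(k + 2*(k + 1)**2 - 3)/(3*(2*k**2 + k - 4)).
A = k/3 + 1/3, B = 1, C = k**2 + k/2 - 2.
Set up (k/3 + 1/3)·f(k+1) − (1)·f(k) − (k**2 + k/2 - 2) = 0.
d = 1 from the (1,0,2) case.
A polynomial solution: f(k) = 3*(2*k + 3)/2.
So s_k = (B(k−1)f/C)·t_k = (3*(2*k + 3)/(2*k**2 + k - 4))·t_k = -(2*k + 3)*factorial(k)/3**k.
Check: Δs_k = -(2*k**2 + k - 4)*factorial(k)/(3*3**k). ✓
Evaluate: s_(n+1) = -3**(-n - 1)*(2*n + 5)*factorial(n + 1); subtract s_(0) = -3 ⇒ S(n) = 3**(-n - 1)*(3**(n + 2) - 2*n**2*factorial(n) - 7*n*factorial(n) - 5*factorial(n)).

S(n) = 3**(-n - 1)*(3**(n + 2) - 2*n**2*factorial(n) - 7*n*factorial(n) - 5*factorial(n))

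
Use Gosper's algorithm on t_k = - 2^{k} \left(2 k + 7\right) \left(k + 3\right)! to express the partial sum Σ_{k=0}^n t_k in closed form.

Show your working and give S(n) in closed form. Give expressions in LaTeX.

S(n) = - 2 \cdot 2^{n} \left(n + 4\right)! + 6

Ratio r(k) = 2*(k + 4)*(2*k + 9)/(2*k + 7).
Gosper form: A/B · C(k+1)/C(k) with A=2*k + 8, B=1, C=k + 7/2.
Key eq: (2*k + 8)·f(k+1) = (1)·f(k) + (k + 7/2).
d = 0 from the (1,0,1) case.
Solve for f: f(k) = 1/2 (degree 0 ≤ 0).
R(k) = B(k−1)·f(k)/C(k) = 1/(2*k + 7); s_k = R·t_k = -2**k*factorial(k + 3).
Δs = -2**k*(2*k + 7)*factorial(k + 3), as required.
Σ_(k=0)^n t_k = s_(n+1) − s_(0) = (-2**(n + 1)*factorial(n + 4)) − (-6), i.e. -2*2**n*factorial(n + 4) + 6.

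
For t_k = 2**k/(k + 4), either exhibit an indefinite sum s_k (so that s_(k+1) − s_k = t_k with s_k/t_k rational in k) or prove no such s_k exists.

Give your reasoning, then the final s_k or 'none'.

Ratio r(k) = 2*(k + 4)/(k + 5).
So A=2*k + 8 and B=k + 5, with C=1.
Key eq: (2*k + 8)·f(k+1) = (k + 4)·f(k) + (1).
deg f ≤ -1 (via 1,1,0).
Bound -1 < 0, so the key equation has no polynomial solution.

none (Gosper's algorithm certifies no s_k)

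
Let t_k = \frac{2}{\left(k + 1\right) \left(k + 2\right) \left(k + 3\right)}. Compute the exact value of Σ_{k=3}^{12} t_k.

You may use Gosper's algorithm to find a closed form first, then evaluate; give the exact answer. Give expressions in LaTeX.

Σ = 19/420

Step 1: r(k) = (k + 1)/(k + 4).
Factor: A=k + 1; B=k + 4; C=1.
Key eq: (k + 1)·f(k+1) = (k + 3)·f(k) + (1).
From deg A=1, deg B=1, deg C=0: d=2.
Coefficient equations give f(k) = k*(k + 3)/4.
Get s_k = R·t_k = k*(k + 3)/(2*(k + 1)*(k + 2)) with R(k) = B(k−1)f(k)/C(k) = k*(k + 3)**2/4.
Check: Δs_k = 2/(k**3 + 6*k**2 + 11*k + 6). ✓
Sum = s_(13) − s_(3); s_(13) = 52/105, s_(3) = 9/20 ⇒ 19/420.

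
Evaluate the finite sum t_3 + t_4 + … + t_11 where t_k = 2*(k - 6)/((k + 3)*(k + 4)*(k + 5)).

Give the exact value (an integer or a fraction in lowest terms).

The ratio is (k - 5)*(k + 3)/((k - 6)*(k + 6)).
Take A(k)=k + 3, B(k)=k + 6, C(k)=k - 6.
f must satisfy (k + 3)·f(k+1) − (k + 5)·f(k) = k - 6.
From deg A=1, deg B=1, deg C=1: d=2.
Coefficient equations give f(k) = -k*(k + 15)/8.
Then R = B(k−1)f/C = -k*(k + 5)*(k + 15)/(8*(k - 6)), so s_k = R(k)·t_k = k*(-k - 15)/(4*(k + 3)*(k + 4)).
Verify: 2*(k - 6)/(k**3 + 12*k**2 + 47*k + 60) matches t_k.
Sum = s_(12) − s_(3); s_(12) = -27/80, s_(3) = -9/28 ⇒ -9/560.

Σ = -9/560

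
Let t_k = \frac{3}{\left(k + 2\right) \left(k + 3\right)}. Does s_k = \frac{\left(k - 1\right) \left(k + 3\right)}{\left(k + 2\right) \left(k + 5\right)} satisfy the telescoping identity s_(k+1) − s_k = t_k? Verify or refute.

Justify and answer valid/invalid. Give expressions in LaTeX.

s_(k+1) = k*(k + 4)/((k + 3)*(k + 6))
s_(k+1) − s_k = (5*k**2 + 31*k + 54)/(k**4 + 16*k**3 + 91*k**2 + 216*k + 180)
(s_(k+1) − s_k) − t_k = 2*(k**2 - k - 18)/(k**4 + 16*k**3 + 91*k**2 + 216*k + 180)

Invalid: residual \frac{2 \left(k^{2} - k - 18\right)}{k^{4} + 16 k^{3} + 91 k^{2} + 216 k + 180} ≠ 0.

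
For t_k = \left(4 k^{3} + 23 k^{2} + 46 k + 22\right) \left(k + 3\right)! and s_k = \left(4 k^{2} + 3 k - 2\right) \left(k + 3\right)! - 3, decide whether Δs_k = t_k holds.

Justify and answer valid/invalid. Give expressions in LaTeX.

s_(k+1) = (3*k + 4*(k + 1)**2 + 1)*factorial(k + 4) - 3
s_(k+1) − s_k = (4*k**3 + 23*k**2 + 46*k + 22)*factorial(k + 3)
(s_(k+1) − s_k) − t_k = 0

valid; difference matches t_k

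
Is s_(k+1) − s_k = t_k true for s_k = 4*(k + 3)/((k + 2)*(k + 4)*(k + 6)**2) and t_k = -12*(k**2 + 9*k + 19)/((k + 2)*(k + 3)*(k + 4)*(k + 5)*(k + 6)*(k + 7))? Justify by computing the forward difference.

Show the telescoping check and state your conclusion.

s_(k+1) = 4*(k + 4)/((k + 3)*(k + 5)*(k + 7)**2)
s_(k+1) − s_k = 4*((k + 2)*(k + 4)**2*(k + 6)**2 - (k + 3)**2*(k + 5)*(k + 7)**2)/((k + 2)*(k + 3)*(k + 4)*(k + 5)*(k + 6)**2*(k + 7)**2)
(s_(k+1) − s_k) − t_k = 12*(4*k**3 + 60*k**2 + 290*k + 447)/(k**8 + 40*k**7 + 688*k**6 + 6634*k**5 + 39139*k**4 + 144310*k**3 + 323772*k**2 + 402696*k + 211680)

Invalid: residual 12*(4*k**3 + 60*k**2 + 290*k + 447)/(k**8 + 40*k**7 + 688*k**6 + 6634*k**5 + 39139*k**4 + 144310*k**3 + 323772*k**2 + 402696*k + 211680) ≠ 0.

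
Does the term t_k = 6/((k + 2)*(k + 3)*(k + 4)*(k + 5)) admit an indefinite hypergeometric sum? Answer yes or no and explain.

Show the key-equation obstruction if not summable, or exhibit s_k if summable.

Compute t_(k+1)/t_k: get (k + 2)/(k + 6).
Normal form (A,B,C) = (k + 2, k + 6, 1).
Need (k + 2)·f(k+1) − (k + 5)·f(k) = 1.
Bound: deg f ≤ 3.
Solve for f: f(k) = k*(k**2 + 9*k + 26)/72 (degree 3 ≤ 3).
So s_k = (B(k−1)f/C)·t_k = (k*(k + 5)*(k**2 + 9*k + 26)/72)·t_k = k*(k**2 + 9*k + 26)/(12*(k + 2)*(k + 3)*(k + 4)).
s_(k+1) − s_k = 6/(k**4 + 14*k**3 + 71*k**2 + 154*k + 120) = t_k.

Yes. s_k = k*(k**2 + 9*k + 26)/(12*(k + 2)*(k + 3)*(k + 4)).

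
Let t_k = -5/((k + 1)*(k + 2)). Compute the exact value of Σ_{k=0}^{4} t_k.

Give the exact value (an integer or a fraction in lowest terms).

Σ = -25/6

The ratio is (k + 1)/(k + 3).
A = k + 1, B = k + 3, C = 1.
Key eq: (k + 1)·f(k+1) = (k + 2)·f(k) + (1).
Bound: deg f ≤ 1.
Solving with deg f ≤ 1: f(k) = k.
R(k) = B(k−1)·f(k)/C(k) = k*(k + 2); s_k = R·t_k = -5*k/(k + 1).
Check: Δs_k = -5/(k**2 + 3*k + 2). ✓
Σ_(k=0)^(4) t_k = s_(5) − s_(0) = -25/6 − (0) = -25/6.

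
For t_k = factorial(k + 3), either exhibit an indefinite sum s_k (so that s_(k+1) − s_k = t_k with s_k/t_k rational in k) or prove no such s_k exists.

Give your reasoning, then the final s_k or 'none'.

no hypergeometric antidifference exists

The ratio is k + 4.
Take A(k)=k + 4, B(k)=1, C(k)=1.
Key eq: (k + 4)·f(k+1) = (1)·f(k) + (1).
Bound: deg f ≤ -1.
d = -1 < 0 ⇒ no nonzero polynomial f; not summable.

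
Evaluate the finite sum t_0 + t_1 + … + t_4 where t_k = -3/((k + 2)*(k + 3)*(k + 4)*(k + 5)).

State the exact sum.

Σ = -5/126

Step 1: r(k) = (k + 2)/(k + 6).
Normal form (A,B,C) = (k + 2, k + 6, 1).
Solve (k + 2)·f(k+1) − (k + 5)·f(k) = 1.
d = 3 from the (1,1,0) case.
Coefficient equations give f(k) = k*(k**2 + 9*k + 26)/72.
So s_k = (B(k−1)f/C)·t_k = (k*(k + 5)*(k**2 + 9*k + 26)/72)·t_k = k*(-k**2 - 9*k - 26)/(24*(k + 2)*(k + 3)*(k + 4)).
Check: Δs_k = -3/(k**4 + 14*k**3 + 71*k**2 + 154*k + 120). ✓
Σ_(k=0)^(4) t_k = s_(5) − s_(0) = -5/126 − (0) = -5/126.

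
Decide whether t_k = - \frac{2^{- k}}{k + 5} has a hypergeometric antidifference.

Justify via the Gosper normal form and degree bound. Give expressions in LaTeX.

The ratio is (k + 5)/(2*(k + 6)).
Take A(k)=k/2 + 5/2, B(k)=k + 6, C(k)=1.
Key eq: (k/2 + 5/2)·f(k+1) = (k + 5)·f(k) + (1).
d = -1 from the (1,1,0) case.
Negative degree bound (-1): no f exists, t_k not Gosper-summable.

No — negative degree bound, so no certificate f.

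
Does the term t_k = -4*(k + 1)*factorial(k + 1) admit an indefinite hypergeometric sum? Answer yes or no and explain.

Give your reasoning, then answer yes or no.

r(k) = (k + 2)**2/(k + 1) after simplifying.
Take A(k)=k + 2, B(k)=1, C(k)=k + 1.
Set up (k + 2)·f(k+1) − (1)·f(k) − (k + 1) = 0.
d = 0 from the (1,0,1) case.
Solving with deg f ≤ 0: f(k) = 1.
R(k) = B(k−1)·f(k)/C(k) = 1/(k + 1); s_k = R·t_k = -4*factorial(k + 1).
Verify: -4*(k + 1)*factorial(k + 1) matches t_k.

Yes. s_k = -4*factorial(k + 1).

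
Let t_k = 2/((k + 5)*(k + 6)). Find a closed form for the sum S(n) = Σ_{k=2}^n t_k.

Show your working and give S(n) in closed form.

S(n) = 2*(n - 1)/(7*(n + 6))

The ratio is (k + 5)/(k + 7).
Normal form (A,B,C) = (k + 5, k + 7, 1).
Need (k + 5)·f(k+1) − (k + 6)·f(k) = 1.
deg f ≤ 1 (via 1,1,0).
Solve for f: f(k) = k/5 (degree 1 ≤ 1).
So s_k = (B(k−1)f/C)·t_k = (k*(k + 6)/5)·t_k = 2*k/(5*(k + 5)).
Check: Δs_k = 2/(k**2 + 11*k + 30). ✓
Σ_(k=2)^n t_k = s_(n+1) − s_(2) = (2*(n + 1)/(5*(n + 6))) − (4/35), i.e. 2*(n - 1)/(7*(n + 6)).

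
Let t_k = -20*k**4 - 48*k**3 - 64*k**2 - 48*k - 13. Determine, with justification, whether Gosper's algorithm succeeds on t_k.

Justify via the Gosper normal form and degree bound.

Yes. s_k = k*(-4*k**4 - 2*k**3 - 4*k**2 - 4*k + 1).

The ratio is (20*k**4 + 128*k**3 + 328*k**2 + 400*k + 193)/(20*k**4 + 48*k**3 + 64*k**2 + 48*k + 13).
Gosper form: A/B · C(k+1)/C(k) with A=1, B=1, C=k**4 + 12*k**3/5 + 16*k**2/5 + 12*k/5 + 13/20.
Need (1)·f(k+1) − (1)·f(k) = k**4 + 12*k**3/5 + 16*k**2/5 + 12*k/5 + 13/20.
Degrees (0,0,4) ⇒ d ≤ 5.
Solving with deg f ≤ 5: f(k) = k*(4*k**4 + 2*k**3 + 4*k**2 + 4*k - 1)/20.
Get s_k = R·t_k = k*(-4*k**4 - 2*k**3 - 4*k**2 - 4*k + 1) with R(k) = B(k−1)f(k)/C(k) = k*(4*k**4 + 2*k**3 + 4*k**2 + 4*k - 1)/(20*k**4 + 48*k**3 + 64*k**2 + 48*k + 13).
Check: Δs_k = -20*k**4 - 48*k**3 - 64*k**2 - 48*k - 13. ✓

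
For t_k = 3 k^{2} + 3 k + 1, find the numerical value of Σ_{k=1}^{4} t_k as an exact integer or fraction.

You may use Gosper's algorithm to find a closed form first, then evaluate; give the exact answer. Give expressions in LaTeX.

Σ = 124

Ratio r(k) = (3*k**2 + 9*k + 7)/(3*k**2 + 3*k + 1).
Normal form (A,B,C) = (1, 1, k**2 + k + 1/3).
Set up (1)·f(k+1) − (1)·f(k) − (k**2 + k + 1/3) = 0.
Degrees (0,0,2) ⇒ d ≤ 3.
Coefficient equations give f(k) = k**3/3.
Get s_k = R·t_k = k**3 with R(k) = B(k−1)f(k)/C(k) = k**3/(3*k**2 + 3*k + 1).
Check: Δs_k = -k**3 + (k + 1)**3. ✓
Telescoping: Σ = s_(5) − s_(1) = 125 − (1) = 124.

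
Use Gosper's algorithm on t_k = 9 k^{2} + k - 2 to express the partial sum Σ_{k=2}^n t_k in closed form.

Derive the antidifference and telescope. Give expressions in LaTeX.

The ratio is (k + 9*(k + 1)**2 - 1)/(9*k**2 + k - 2).
Take A(k)=1, B(k)=1, C(k)=k**2 + k/9 - 2/9.
Set up (1)·f(k+1) − (1)·f(k) − (k**2 + k/9 - 2/9) = 0.
deg f ≤ 3 (via 0,0,2).
Solve for f: f(k) = k*(3*k**2 - 4*k - 1)/9 (degree 3 ≤ 3).
Get s_k = R·t_k = k*(3*k**2 - 4*k - 1) with R(k) = B(k−1)f(k)/C(k) = k*(3*k**2 - 4*k - 1)/(9*k**2 + k - 2).
Check: Δs_k = 9*k**2 + k - 2. ✓
s_(n+1) = 3*n**3 + 5*n**2 - 2 and s_(2) = 6, so S(n) = 3*n**3 + 5*n**2 - 8.

S(n) = 3 n^{3} + 5 n^{2} - 8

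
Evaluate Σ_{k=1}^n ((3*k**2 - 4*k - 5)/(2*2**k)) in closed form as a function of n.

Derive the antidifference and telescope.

Ratio r(k) = (3*k**2 + 2*k - 6)/(2*(3*k**2 - 4*k - 5)).
Take A(k)=1/2, B(k)=1, C(k)=k**2 - 4*k/3 - 5/3.
Set up (1/2)·f(k+1) − (1)·f(k) − (k**2 - 4*k/3 - 5/3) = 0.
Degrees (0,0,2) ⇒ d ≤ 2.
A polynomial solution: f(k) = -2*k*(3*k + 2)/3.
Certificate R = B(k−1)f/C = -2*k*(3*k + 2)/(3*k**2 - 4*k - 5) gives s_k = k*(-3*k - 2)/2**k.
Δs = (3*k**2 - 4*k - 5)/(2*2**k), as required.
s_(n+1) = 2**(-n - 1)*(-3*n**2 - 8*n - 5) and s_(1) = -5/2, so S(n) = 2**(-n - 1)*(5*2**n - 3*n**2 - 8*n - 5).

S(n) = 2**(-n - 1)*(5*2**n - 3*n**2 - 8*n - 5)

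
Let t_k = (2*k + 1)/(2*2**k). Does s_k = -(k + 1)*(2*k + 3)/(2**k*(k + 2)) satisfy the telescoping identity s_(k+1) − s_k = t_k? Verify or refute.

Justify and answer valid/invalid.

s_(k+1) = -(k + 2)*(2*k + 5)/(2*2**k*(k + 3))
s_(k+1) − s_k = (2*k**3 + 9*k**2 + 8*k - 2)/(2*2**k*(k**2 + 5*k + 6))
(s_(k+1) − s_k) − t_k = (-2*k**2 - 9*k - 8)/(2*2**k*(k**2 + 5*k + 6))

Invalid: residual (-2*k**2 - 9*k - 8)/(2*2**k*(k**2 + 5*k + 6)) ≠ 0.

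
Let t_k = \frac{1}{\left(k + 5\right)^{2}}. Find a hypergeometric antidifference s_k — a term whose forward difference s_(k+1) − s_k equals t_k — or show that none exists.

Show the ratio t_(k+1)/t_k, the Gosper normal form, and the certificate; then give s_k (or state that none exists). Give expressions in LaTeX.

The ratio is (k + 5)**2/(k + 6)**2.
Factor: A=k**2 + 10*k + 25; B=k**2 + 12*k + 36; C=1.
Need (k**2 + 10*k + 25)·f(k+1) − (k**2 + 10*k + 25)·f(k) = 1.
From deg A=2, deg B=2, deg C=0: d=0.
f = c0 ⇒ A·f(k+1) − B(k−1)·f(k) − C = -1. The system {-1 = 0} is inconsistent; no antidifference.

none (Gosper's algorithm certifies no s_k)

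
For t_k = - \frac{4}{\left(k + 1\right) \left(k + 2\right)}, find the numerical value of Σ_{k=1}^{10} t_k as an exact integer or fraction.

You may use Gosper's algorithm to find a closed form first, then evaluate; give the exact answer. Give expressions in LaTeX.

Σ = -5/3

The ratio is (k + 1)/(k + 3).
Normal form (A,B,C) = (k + 1, k + 3, 1).
Key eq: (k + 1)·f(k+1) = (k + 2)·f(k) + (1).
Degrees (1,1,0) ⇒ d ≤ 1.
Match coefficients ⇒ f(k) = k.
R(k) = B(k−1)·f(k)/C(k) = k*(k + 2); s_k = R·t_k = -4*k/(k + 1).
Δs = -4/(k**2 + 3*k + 2), as required.
Σ_(k=1)^(10) t_k = s_(11) − s_(1) = -11/3 − (-2) = -5/3.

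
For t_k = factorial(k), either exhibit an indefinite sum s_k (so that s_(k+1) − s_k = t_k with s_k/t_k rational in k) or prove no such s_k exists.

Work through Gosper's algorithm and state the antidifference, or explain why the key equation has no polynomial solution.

The ratio is k + 1.
Gosper form: A/B · C(k+1)/C(k) with A=k + 1, B=1, C=1.
Need (k + 1)·f(k+1) − (1)·f(k) = 1.
Bound: deg f ≤ -1.
Negative degree bound (-1): no f exists, t_k not Gosper-summable.

none (Gosper's algorithm certifies no s_k)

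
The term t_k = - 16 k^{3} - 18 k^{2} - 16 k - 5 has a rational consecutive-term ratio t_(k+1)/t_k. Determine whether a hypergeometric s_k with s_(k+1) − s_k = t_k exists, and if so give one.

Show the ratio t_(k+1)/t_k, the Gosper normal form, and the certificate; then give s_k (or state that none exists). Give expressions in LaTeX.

s_k = k^{2} \left(- 4 k^{2} + 2 k - 3\right)

Compute t_(k+1)/t_k: get (16*k**3 + 66*k**2 + 100*k + 55)/(16*k**3 + 18*k**2 + 16*k + 5).
A = 1, B = 1, C = k**3 + 9*k**2/8 + k + 5/16.
Set up (1)·f(k+1) − (1)·f(k) − (k**3 + 9*k**2/8 + k + 5/16) = 0.
Bound: deg f ≤ 4.
Coefficient equations give f(k) = k**2*(4*k**2 - 2*k + 3)/16.
Get s_k = R·t_k = k**2*(-4*k**2 + 2*k - 3) with R(k) = B(k−1)f(k)/C(k) = k**2*(4*k**2 - 2*k + 3)/(16*k**3 + 18*k**2 + 16*k + 5).
Verify: -16*k**3 - 18*k**2 - 16*k - 5 matches t_k.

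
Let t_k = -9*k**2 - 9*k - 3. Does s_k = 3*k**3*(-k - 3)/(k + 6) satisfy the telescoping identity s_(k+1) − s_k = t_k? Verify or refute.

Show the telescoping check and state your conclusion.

s_(k+1) = 3*(-k - 4)*(k + 1)**3/(k + 7)
s_(k+1) − s_k = 3*(-3*k**4 - 36*k**3 - 103*k**2 - 82*k - 24)/(k**2 + 13*k + 42)
(s_(k+1) − s_k) − t_k = 9*(2*k**3 + 21*k**2 + 19*k + 6)/(k**2 + 13*k + 42)

Invalid: residual 9*(2*k**3 + 21*k**2 + 19*k + 6)/(k**2 + 13*k + 42) ≠ 0.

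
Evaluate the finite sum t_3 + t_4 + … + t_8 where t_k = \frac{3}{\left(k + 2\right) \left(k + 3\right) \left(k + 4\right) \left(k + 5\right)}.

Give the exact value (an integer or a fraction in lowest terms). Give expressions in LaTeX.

Compute t_(k+1)/t_k: get (k + 2)/(k + 6).
Normal form (A,B,C) = (k + 2, k + 6, 1).
Set up (k + 2)·f(k+1) − (k + 5)·f(k) − (1) = 0.
d = 3 from the (1,1,0) case.
Coefficient equations give f(k) = k*(k**2 + 9*k + 26)/72.
So s_k = (B(k−1)f/C)·t_k = (k*(k + 5)*(k**2 + 9*k + 26)/72)·t_k = k*(k**2 + 9*k + 26)/(24*(k + 2)*(k + 3)*(k + 4)).
s_(k+1) − s_k = 3/(k**4 + 14*k**3 + 71*k**2 + 154*k + 120) = t_k.
Telescoping: Σ = s_(9) − s_(3) = 47/1144 − (31/840) = 251/60060.

Σ = 251/60060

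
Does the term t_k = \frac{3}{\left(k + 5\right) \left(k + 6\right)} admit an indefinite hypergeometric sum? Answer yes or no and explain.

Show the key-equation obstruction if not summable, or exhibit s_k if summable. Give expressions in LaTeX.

t_(k+1)/t_k = (k + 5)/(k + 7).
Take A(k)=k + 5, B(k)=k + 7, C(k)=1.
f must satisfy (k + 5)·f(k+1) − (k + 6)·f(k) = 1.
Degrees (1,1,0) ⇒ d ≤ 1.
A polynomial solution: f(k) = k/5.
Get s_k = R·t_k = 3*k/(5*(k + 5)) with R(k) = B(k−1)f(k)/C(k) = k*(k + 6)/5.
s_(k+1) − s_k = 3/(k**2 + 11*k + 30) = t_k.

Yes. s_k = \frac{3 k}{5 \left(k + 5\right)}.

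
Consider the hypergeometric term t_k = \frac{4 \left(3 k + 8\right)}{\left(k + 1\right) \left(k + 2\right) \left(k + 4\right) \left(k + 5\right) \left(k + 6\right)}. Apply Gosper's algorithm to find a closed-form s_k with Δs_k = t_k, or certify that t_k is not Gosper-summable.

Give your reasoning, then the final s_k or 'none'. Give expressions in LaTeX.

s_k = \frac{k \left(k^{2} + 10 k + 29\right)}{5 \left(k^{3} + 10 k^{2} + 29 k + 20\right)}

Compute t_(k+1)/t_k: get (k + 1)*(k + 4)*(3*k + 11)/((k + 3)*(k + 7)*(3*k + 8)).
Factor: A=k + 1; B=k + 7; C=k**2 + 17*k/3 + 8.
Solve (k + 1)·f(k+1) − (k + 6)·f(k) = k**2 + 17*k/3 + 8.
deg f ≤ 5 (via 1,1,2).
Coefficient equations give f(k) = k*(k + 2)*(k + 3)*(k**2 + 10*k + 29)/60.
Get s_k = R·t_k = k*(k**2 + 10*k + 29)/(5*(k**3 + 10*k**2 + 29*k + 20)) with R(k) = B(k−1)f(k)/C(k) = k*(k + 2)*(k + 6)*(k**2 + 10*k + 29)/(20*(3*k + 8)).
Check: Δs_k = 4*(3*k + 8)/(k**5 + 18*k**4 + 121*k**3 + 372*k**2 + 508*k + 240). ✓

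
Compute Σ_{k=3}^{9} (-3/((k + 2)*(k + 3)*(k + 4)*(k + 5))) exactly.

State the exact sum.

Step 1: r(k) = (k + 2)/(k + 6).
Factor: A=k + 2; B=k + 6; C=1.
Set up (k + 2)·f(k+1) − (k + 5)·f(k) − (1) = 0.
Bound: deg f ≤ 3.
Match coefficients ⇒ f(k) = k*(k**2 + 9*k + 26)/72.
R(k) = B(k−1)·f(k)/C(k) = k*(k + 5)*(k**2 + 9*k + 26)/72; s_k = R·t_k = k*(-k**2 - 9*k - 26)/(24*(k + 2)*(k + 3)*(k + 4)).
s_(k+1) − s_k = -3/(k**4 + 14*k**3 + 71*k**2 + 154*k + 120) = t_k.
Sum = s_(10) − s_(3); s_(10) = -15/364, s_(3) = -31/840 ⇒ -47/10920.

Σ = -47/10920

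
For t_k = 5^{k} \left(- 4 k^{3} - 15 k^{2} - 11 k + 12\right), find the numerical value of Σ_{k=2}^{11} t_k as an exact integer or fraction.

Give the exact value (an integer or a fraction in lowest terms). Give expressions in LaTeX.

Ratio r(k) = 5*(4*k**3 + 27*k**2 + 53*k + 18)/(4*k**3 + 15*k**2 + 11*k - 12).
Normal form (A,B,C) = (5, 1, k**3 + 15*k**2/4 + 11*k/4 - 3).
Key eq: (5)·f(k+1) = (1)·f(k) + (k**3 + 15*k**2/4 + 11*k/4 - 3).
Bound: deg f ≤ 3.
A polynomial solution: f(k) = (k**3 - k - 3)/4.
Certificate R = B(k−1)f/C = (k**3 - k - 3)/(4*k**3 + 15*k**2 + 11*k - 12) gives s_k = 5**k*(-k**3 + k + 3).
Verify: 5**k*(k**3 + 4*k - 5*(k + 1)**3 + 17) matches t_k.
Σ_(k=2)^(11) t_k = s_(12) − s_(2) = -418212890625 − (-75) = -418212890550.

Σ = -418212890550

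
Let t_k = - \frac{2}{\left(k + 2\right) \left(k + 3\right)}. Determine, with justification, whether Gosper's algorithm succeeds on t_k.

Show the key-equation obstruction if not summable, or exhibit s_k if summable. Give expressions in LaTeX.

Ratio r(k) = (k + 2)/(k + 4).
Factor: A=k + 2; B=k + 4; C=1.
Set up (k + 2)·f(k+1) − (k + 3)·f(k) − (1) = 0.
From deg A=1, deg B=1, deg C=0: d=1.
Solve for f: f(k) = k/2 (degree 1 ≤ 1).
R(k) = B(k−1)·f(k)/C(k) = k*(k + 3)/2; s_k = R·t_k = -k/(k + 2).
Δs = -2/(k**2 + 5*k + 6), as required.

Yes. s_k = - \frac{k}{k + 2}.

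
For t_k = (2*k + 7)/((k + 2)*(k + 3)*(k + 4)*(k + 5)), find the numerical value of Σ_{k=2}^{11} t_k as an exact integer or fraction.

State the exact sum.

r(k) = (k + 2)*(2*k + 9)/((k + 6)*(2*k + 7)) after simplifying.
So A=k + 2 and B=k + 6, with C=k + 7/2.
f must satisfy (k + 2)·f(k+1) − (k + 5)·f(k) = k + 7/2.
Bound: deg f ≤ 3.
A polynomial solution: f(k) = k*(k + 3)*(k + 6)/16.
Certificate R = B(k−1)f/C = k*(k + 3)*(k + 5)*(k + 6)/(8*(2*k + 7)) gives s_k = k*(k + 6)/(8*(k**2 + 6*k + 8)).
Verify: (2*k + 7)/(k**4 + 14*k**3 + 71*k**2 + 154*k + 120) matches t_k.
Σ_(k=2)^(11) t_k = s_(12) − s_(2) = 27/224 − (1/12) = 25/672.

Σ = 25/672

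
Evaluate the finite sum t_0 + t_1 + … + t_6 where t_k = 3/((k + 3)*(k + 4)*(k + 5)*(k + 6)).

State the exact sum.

Σ = 7/440

Step 1: r(k) = (k + 3)/(k + 7).
Gosper form: A/B · C(k+1)/C(k) with A=k + 3, B=k + 7, C=1.
Need (k + 3)·f(k+1) − (k + 6)·f(k) = 1.
Degrees (1,1,0) ⇒ d ≤ 3.
Solve for f: f(k) = k*(k**2 + 12*k + 47)/180 (degree 3 ≤ 3).
Certificate R = B(k−1)f/C = k*(k + 6)*(k**2 + 12*k + 47)/180 gives s_k = k*(k**2 + 12*k + 47)/(60*(k + 3)*(k + 4)*(k + 5)).
Verify: 3/(k**4 + 18*k**3 + 119*k**2 + 342*k + 360) matches t_k.
Telescoping: Σ = s_(7) − s_(0) = 7/440 − (0) = 7/440.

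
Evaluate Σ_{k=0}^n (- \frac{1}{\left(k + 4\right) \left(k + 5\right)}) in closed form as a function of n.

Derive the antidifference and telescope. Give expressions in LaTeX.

S(n) = \frac{- n - 1}{4 \left(n + 5\right)}

t_(k+1)/t_k = (k + 4)/(k + 6).
Take A(k)=k + 4, B(k)=k + 6, C(k)=1.
f must satisfy (k + 4)·f(k+1) − (k + 5)·f(k) = 1.
deg f ≤ 1 (via 1,1,0).
Coefficient equations give f(k) = k/4.
Certificate R = B(k−1)f/C = k*(k + 5)/4 gives s_k = -k/(4*k + 16).
Verify: -1/(k**2 + 9*k + 20) matches t_k.
Σ_(k=0)^n t_k = s_(n+1) − s_(0) = ((-n - 1)/(4*(n + 5))) − (0), i.e. (-n - 1)/(4*(n + 5)).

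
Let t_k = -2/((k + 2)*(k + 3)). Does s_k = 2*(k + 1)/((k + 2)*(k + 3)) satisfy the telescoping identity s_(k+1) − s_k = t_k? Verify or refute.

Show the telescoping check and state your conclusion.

s_(k+1) = 2*(k + 2)/((k + 3)*(k + 4))
s_(k+1) − s_k = -2*k/(k**3 + 9*k**2 + 26*k + 24)
(s_(k+1) − s_k) − t_k = 8/(k**3 + 9*k**2 + 26*k + 24)

Invalid: residual 8/(k**3 + 9*k**2 + 26*k + 24) ≠ 0.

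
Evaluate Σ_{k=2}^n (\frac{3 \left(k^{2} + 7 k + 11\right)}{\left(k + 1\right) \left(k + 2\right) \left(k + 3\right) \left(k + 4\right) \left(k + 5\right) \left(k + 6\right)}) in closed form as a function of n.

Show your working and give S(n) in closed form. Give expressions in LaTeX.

Compute t_(k+1)/t_k: get (k + 1)*(7*k + (k + 1)**2 + 18)/((k + 7)*(k**2 + 7*k + 11)).
Normal form (A,B,C) = (k + 1, k + 7, k**2 + 7*k + 11).
Key eq: (k + 1)·f(k+1) = (k + 6)·f(k) + (k**2 + 7*k + 11).
d = 5 from the (1,1,2) case.
A polynomial solution: f(k) = k*(k + 2)*(k + 4)*(k**2 + 9*k + 23)/45.
Then R = B(k−1)f/C = k*(k + 2)*(k + 4)*(k + 6)*(k**2 + 9*k + 23)/(45*(k**2 + 7*k + 11)), so s_k = R(k)·t_k = k*(k**2 + 9*k + 23)/(15*(k**3 + 9*k**2 + 23*k + 15)).
Verify: 3*(k**2 + 7*k + 11)/(k**6 + 21*k**5 + 175*k**4 + 735*k**3 + 1624*k**2 + 1764*k + 720) matches t_k.
Telescope: S(n) = s_(n+1) − s_(2) = (n**3 + 12*n**2 + 44*n + 33)/(15*(n**3 + 12*n**2 + 44*n + 48)) − (2/35) = (n**3 + 12*n**2 + 44*n - 57)/(105*(n**3 + 12*n**2 + 44*n + 48)).

S(n) = \frac{n^{3} + 12 n^{2} + 44 n - 57}{105 \left(n^{3} + 12 n^{2} + 44 n + 48\right)}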